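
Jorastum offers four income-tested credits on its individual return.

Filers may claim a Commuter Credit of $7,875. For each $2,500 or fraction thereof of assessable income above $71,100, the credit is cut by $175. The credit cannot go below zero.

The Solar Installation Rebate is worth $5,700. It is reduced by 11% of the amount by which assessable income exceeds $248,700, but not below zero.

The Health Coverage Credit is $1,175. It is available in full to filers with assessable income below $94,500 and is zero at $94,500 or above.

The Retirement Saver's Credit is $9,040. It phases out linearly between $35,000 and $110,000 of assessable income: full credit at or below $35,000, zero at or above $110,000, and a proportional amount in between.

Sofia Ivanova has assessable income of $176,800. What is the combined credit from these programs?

$6,050

Commuter Credit: income exceeds $71,100 by $105,700, which is 43 full-or-partial $2,500 increments; reduction = 43 × $175 = $7,525, leaving $350.
Solar Installation Rebate: $176,800 is at or below the $248,700 threshold, so the full $5,700 applies.
Health Coverage Credit: $176,800 meets or exceeds the $94,500 cutoff, so the credit is $0.
Retirement Saver's Credit: $176,800 is at or above $110,000, so the credit is $0.
Total: $350 + $5,700 + $0 + $0 = $6,050.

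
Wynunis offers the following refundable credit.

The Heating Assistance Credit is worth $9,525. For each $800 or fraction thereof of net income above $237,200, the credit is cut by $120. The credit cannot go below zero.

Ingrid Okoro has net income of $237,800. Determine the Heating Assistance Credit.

$9,405

Heating Assistance Credit: income exceeds $237,200 by $600, which is 1 full-or-partial $800 increment; reduction = 1 × $120 = $120, leaving $9,405.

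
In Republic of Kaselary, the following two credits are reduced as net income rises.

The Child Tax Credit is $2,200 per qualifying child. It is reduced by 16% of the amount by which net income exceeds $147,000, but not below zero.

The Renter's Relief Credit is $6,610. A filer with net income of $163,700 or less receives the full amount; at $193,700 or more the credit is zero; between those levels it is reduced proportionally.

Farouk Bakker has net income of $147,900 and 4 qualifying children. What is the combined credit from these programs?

$15,266

Child Tax Credit: base = 4 × $2,200 = $8,800. 16% of the $900 excess over $147,000 is $144; credit = $8,800 − $144 = $8,656.
Renter's Relief Credit: $147,900 is at or below the $163,700 threshold, so the full $6,610 applies.
Total: $8,656 + $6,610 = $15,266.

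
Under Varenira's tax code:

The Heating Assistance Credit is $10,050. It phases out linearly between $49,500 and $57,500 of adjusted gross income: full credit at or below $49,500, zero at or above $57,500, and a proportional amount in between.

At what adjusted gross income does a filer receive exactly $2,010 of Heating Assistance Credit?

$2,010 is 2,010/10,050 of the full $10,050, so 8,040/10,050 of the $8,000 range has been used: income = $49,500 + $8,000 × 8,040/10,050 = $55,900.

$55,900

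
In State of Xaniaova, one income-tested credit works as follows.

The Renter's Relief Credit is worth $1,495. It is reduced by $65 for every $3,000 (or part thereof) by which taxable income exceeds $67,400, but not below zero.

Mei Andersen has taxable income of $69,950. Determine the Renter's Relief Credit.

Renter's Relief Credit: income exceeds $67,400 by $2,550, which is 1 full-or-partial $3,000 increment; reduction = 1 × $65 = $65, leaving $1,430.

$1,430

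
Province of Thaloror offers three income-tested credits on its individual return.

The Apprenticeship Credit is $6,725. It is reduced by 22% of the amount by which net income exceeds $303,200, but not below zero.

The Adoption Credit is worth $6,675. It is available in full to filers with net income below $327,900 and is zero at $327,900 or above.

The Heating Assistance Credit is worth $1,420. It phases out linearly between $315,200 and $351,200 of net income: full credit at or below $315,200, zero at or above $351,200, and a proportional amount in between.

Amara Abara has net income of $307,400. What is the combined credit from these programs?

$13,896

Apprenticeship Credit: 22% of the $4,200 excess over $303,200 is $924; credit = $6,725 − $924 = $5,801.
Adoption Credit: $307,400 is below the $327,900 cutoff, so the full $6,675 applies.
Heating Assistance Credit: $307,400 is at or below the $315,200 threshold, so the full $1,420 applies.
Total: $5,801 + $6,675 + $1,420 = $13,896.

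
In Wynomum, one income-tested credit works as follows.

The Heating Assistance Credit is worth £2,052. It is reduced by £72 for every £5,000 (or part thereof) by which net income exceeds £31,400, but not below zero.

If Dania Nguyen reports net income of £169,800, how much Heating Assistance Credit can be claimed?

Heating Assistance Credit: income exceeds £31,400 by £138,400, which is 28 full-or-partial £5,000 increments; reduction = 28 × £72 = £2,016, leaving £36.

£36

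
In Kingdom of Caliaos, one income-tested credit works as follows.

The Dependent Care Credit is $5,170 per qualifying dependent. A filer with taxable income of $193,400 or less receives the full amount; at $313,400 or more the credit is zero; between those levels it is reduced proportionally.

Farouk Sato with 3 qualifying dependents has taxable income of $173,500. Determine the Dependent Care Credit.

$15,510

Dependent Care Credit: base = 3 × $5,170 = $15,510. $173,500 is at or below the $193,400 threshold, so the full $15,510 applies.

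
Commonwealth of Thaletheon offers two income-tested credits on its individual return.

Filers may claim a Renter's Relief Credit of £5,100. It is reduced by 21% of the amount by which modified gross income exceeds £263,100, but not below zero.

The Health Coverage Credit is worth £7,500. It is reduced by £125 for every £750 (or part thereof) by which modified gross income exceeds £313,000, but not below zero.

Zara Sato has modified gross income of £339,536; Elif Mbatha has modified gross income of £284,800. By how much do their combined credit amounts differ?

£5,043

Zara (£339,536): Renter's Relief Credit: 21% of the £76,436 excess over £263,100 is £16,051.56 ≥ base, so the credit is £0. Health Coverage Credit: income exceeds £313,000 by £26,536, which is 36 full-or-partial £750 increments; reduction = 36 × £125 = £4,500, leaving £3,000. total £0 + £3,000 = £3,000
Elif (£284,800): Renter's Relief Credit: 21% of the £21,700 excess over £263,100 is £4,557; credit = £5,100 − £4,557 = £543. Health Coverage Credit: £284,800 is at or below the £313,000 threshold, so the full £7,500 applies. total £543 + £7,500 = £8,043
Difference: |£3,000 − £8,043| = £5,043.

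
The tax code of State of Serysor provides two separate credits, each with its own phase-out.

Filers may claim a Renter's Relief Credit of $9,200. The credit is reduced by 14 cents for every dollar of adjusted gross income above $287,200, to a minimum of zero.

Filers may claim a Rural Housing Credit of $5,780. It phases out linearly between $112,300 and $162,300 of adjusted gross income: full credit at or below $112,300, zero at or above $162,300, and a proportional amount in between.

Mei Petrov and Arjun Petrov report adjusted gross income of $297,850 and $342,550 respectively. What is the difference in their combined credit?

Mei ($297,850): Renter's Relief Credit: 14% of the $10,650 excess over $287,200 is $1,491; credit = $9,200 − $1,491 = $7,709. Rural Housing Credit: $297,850 is at or above $162,300, so the credit is $0. total $7,709 + $0 = $7,709
Arjun ($342,550): Renter's Relief Credit: 14% of the $55,350 excess over $287,200 is $7,749; credit = $9,200 − $7,749 = $1,451. Rural Housing Credit: $342,550 is at or above $162,300, so the credit is $0. total $1,451 + $0 = $1,451
Difference: |$7,709 − $1,451| = $6,258.

$6,258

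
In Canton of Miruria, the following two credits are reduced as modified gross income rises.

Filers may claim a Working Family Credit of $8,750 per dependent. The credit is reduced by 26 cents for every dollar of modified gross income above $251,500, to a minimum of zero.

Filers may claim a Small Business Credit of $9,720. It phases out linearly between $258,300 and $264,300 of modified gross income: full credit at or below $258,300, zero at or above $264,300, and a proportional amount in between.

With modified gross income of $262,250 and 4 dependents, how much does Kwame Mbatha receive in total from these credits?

Working Family Credit: base = 4 × $8,750 = $35,000. 26% of the $10,750 excess over $251,500 is $2,795; credit = $35,000 − $2,795 = $32,205.
Small Business Credit: $262,250 is $3,950 into a $6,000 phase-out range, leaving 2,050/6,000 of the credit: $9,720 × 2,050/6,000 = $3,321.
Total: $32,205 + $3,321 = $35,526.

$35,526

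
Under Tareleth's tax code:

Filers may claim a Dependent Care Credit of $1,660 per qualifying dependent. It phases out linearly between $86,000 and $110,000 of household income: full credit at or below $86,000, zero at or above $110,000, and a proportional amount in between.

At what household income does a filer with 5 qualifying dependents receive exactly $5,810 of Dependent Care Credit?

$93,200

Full credit = 5 × $1,660 = $8,300.
$5,810 is 5,810/8,300 of the full $8,300, so 2,490/8,300 of the $24,000 range has been used: income = $86,000 + $24,000 × 2,490/8,300 = $93,200.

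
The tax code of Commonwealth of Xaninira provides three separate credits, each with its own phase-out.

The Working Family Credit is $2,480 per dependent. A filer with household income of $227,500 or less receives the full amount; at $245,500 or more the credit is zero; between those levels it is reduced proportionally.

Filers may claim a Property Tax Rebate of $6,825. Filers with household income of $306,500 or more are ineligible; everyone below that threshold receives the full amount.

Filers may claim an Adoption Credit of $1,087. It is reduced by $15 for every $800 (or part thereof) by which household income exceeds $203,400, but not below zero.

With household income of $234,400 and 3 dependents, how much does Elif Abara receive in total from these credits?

$11,915

Working Family Credit: base = 3 × $2,480 = $7,440. $234,400 is $6,900 into a $18,000 phase-out range, leaving 11,100/18,000 of the credit: $7,440 × 11,100/18,000 = $4,588.
Property Tax Rebate: $234,400 is below the $306,500 cutoff, so the full $6,825 applies.
Adoption Credit: income exceeds $203,400 by $31,000, which is 39 full-or-partial $800 increments; reduction = 39 × $15 = $585, leaving $502.
Total: $4,588 + $6,825 + $502 = $11,915.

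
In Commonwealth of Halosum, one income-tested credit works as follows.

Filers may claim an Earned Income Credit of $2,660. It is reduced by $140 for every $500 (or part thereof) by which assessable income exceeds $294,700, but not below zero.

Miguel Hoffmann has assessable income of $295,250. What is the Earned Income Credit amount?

$2,380

Earned Income Credit: income exceeds $294,700 by $550, which is 2 full-or-partial $500 increments; reduction = 2 × $140 = $280, leaving $2,380.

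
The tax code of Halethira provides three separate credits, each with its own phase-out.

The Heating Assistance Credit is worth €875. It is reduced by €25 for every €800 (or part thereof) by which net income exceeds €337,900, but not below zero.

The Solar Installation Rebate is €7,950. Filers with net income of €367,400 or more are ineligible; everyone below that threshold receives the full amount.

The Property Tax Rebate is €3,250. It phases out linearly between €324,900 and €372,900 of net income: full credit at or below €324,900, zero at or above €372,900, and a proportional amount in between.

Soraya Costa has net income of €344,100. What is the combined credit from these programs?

€10,575

Heating Assistance Credit: income exceeds €337,900 by €6,200, which is 8 full-or-partial €800 increments; reduction = 8 × €25 = €200, leaving €675.
Solar Installation Rebate: €344,100 is below the €367,400 cutoff, so the full €7,950 applies.
Property Tax Rebate: €344,100 is €19,200 into a €48,000 phase-out range, leaving 28,800/48,000 of the credit: €3,250 × 28,800/48,000 = €1,950.
Total: €675 + €7,950 + €1,950 = €10,575.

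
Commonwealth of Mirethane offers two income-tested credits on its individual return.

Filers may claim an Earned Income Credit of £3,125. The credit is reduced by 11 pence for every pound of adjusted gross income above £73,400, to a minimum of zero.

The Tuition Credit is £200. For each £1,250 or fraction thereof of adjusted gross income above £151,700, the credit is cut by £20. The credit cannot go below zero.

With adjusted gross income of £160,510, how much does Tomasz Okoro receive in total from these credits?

Earned Income Credit: 11% of the £87,110 excess over £73,400 is £9,582.10 ≥ base, so the credit is £0.
Tuition Credit: income exceeds £151,700 by £8,810, which is 8 full-or-partial £1,250 increments; reduction = 8 × £20 = £160, leaving £40.
Total: £0 + £40 = £40.

£40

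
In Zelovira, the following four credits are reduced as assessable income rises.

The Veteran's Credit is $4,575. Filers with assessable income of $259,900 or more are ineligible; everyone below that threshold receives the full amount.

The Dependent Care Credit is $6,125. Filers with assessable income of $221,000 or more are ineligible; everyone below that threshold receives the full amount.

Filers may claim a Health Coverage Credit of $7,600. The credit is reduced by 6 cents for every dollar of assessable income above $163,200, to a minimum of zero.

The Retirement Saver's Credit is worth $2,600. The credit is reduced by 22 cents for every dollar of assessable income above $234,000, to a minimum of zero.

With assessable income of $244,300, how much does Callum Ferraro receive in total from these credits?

$7,643

Veteran's Credit: $244,300 is below the $259,900 cutoff, so the full $4,575 applies.
Dependent Care Credit: $244,300 meets or exceeds the $221,000 cutoff, so the credit is $0.
Health Coverage Credit: 6% of the $81,100 excess over $163,200 is $4,866; credit = $7,600 − $4,866 = $2,734.
Retirement Saver's Credit: 22% of the $10,300 excess over $234,000 is $2,266; credit = $2,600 − $2,266 = $334.
Total: $4,575 + $0 + $2,734 + $334 = $7,643.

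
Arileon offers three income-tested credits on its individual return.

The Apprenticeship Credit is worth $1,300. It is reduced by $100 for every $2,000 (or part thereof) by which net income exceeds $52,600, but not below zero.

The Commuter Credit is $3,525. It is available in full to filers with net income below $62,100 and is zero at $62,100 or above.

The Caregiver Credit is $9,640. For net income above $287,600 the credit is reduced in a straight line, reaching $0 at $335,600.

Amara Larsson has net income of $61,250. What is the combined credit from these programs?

$13,965

Apprenticeship Credit: income exceeds $52,600 by $8,650, which is 5 full-or-partial $2,000 increments; reduction = 5 × $100 = $500, leaving $800.
Commuter Credit: $61,250 is below the $62,100 cutoff, so the full $3,525 applies.
Caregiver Credit: $61,250 is at or below the $287,600 threshold, so the full $9,640 applies.
Total: $800 + $3,525 + $9,640 = $13,965.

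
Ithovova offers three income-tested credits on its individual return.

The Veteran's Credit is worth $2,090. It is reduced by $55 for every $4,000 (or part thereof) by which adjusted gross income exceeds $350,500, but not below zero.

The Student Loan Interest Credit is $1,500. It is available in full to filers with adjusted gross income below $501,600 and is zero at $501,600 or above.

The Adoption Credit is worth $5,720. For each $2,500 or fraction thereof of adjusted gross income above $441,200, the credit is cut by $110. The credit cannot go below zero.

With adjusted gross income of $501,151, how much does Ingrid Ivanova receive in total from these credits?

$4,580

Veteran's Credit: income exceeds $350,500 by $150,651 → 38 increments × $55 = $2,090 ≥ base, so the credit is $0.
Student Loan Interest Credit: $501,151 is below the $501,600 cutoff, so the full $1,500 applies.
Adoption Credit: income exceeds $441,200 by $59,951, which is 24 full-or-partial $2,500 increments; reduction = 24 × $110 = $2,640, leaving $3,080.
Total: $0 + $1,500 + $3,080 = $4,580.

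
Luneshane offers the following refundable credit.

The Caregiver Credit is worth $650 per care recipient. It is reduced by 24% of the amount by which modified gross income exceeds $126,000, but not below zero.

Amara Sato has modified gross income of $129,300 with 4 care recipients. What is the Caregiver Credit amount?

Caregiver Credit: base = 4 × $650 = $2,600. 24% of the $3,300 excess over $126,000 is $792; credit = $2,600 − $792 = $1,808.

$1,808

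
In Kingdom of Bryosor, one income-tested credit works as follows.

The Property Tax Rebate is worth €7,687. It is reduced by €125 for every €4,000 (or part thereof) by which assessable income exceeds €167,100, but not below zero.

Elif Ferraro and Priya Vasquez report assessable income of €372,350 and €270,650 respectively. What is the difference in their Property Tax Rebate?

€3,250

Elif (€372,350): Property Tax Rebate: income exceeds €167,100 by €205,250, which is 52 full-or-partial €4,000 increments; reduction = 52 × €125 = €6,500, leaving €1,187.
Priya (€270,650): Property Tax Rebate: income exceeds €167,100 by €103,550, which is 26 full-or-partial €4,000 increments; reduction = 26 × €125 = €3,250, leaving €4,437.
Difference: |€1,187 − €4,437| = €3,250.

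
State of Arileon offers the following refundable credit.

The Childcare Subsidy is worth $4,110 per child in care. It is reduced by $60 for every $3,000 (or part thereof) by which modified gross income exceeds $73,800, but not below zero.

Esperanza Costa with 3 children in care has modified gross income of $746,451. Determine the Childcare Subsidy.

$0

Childcare Subsidy: base = 3 × $4,110 = $12,330. income exceeds $73,800 by $672,651 → 225 increments × $60 = $13,500 ≥ base, so the credit is $0.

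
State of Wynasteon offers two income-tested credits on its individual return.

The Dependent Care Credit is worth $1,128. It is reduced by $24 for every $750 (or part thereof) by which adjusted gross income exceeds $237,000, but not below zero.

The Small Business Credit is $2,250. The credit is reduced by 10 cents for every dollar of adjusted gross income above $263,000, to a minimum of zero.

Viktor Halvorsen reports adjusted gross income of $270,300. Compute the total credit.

$1,568

Dependent Care Credit: income exceeds $237,000 by $33,300, which is 45 full-or-partial $750 increments; reduction = 45 × $24 = $1,080, leaving $48.
Small Business Credit: 10% of the $7,300 excess over $263,000 is $730; credit = $2,250 − $730 = $1,520.
Total: $48 + $1,520 = $1,568.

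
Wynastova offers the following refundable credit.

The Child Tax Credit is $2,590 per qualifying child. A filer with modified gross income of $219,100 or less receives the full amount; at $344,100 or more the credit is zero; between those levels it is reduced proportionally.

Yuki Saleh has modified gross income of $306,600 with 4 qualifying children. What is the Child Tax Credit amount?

Child Tax Credit: base = 4 × $2,590 = $10,360. $306,600 is $87,500 into a $125,000 phase-out range, leaving 37,500/125,000 of the credit: $10,360 × 37,500/125,000 = $3,108.

$3,108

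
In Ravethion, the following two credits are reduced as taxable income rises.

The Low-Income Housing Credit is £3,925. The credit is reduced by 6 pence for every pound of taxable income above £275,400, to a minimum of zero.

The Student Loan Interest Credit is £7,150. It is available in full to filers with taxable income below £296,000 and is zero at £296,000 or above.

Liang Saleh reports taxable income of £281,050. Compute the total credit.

Low-Income Housing Credit: 6% of the £5,650 excess over £275,400 is £339; credit = £3,925 − £339 = £3,586.
Student Loan Interest Credit: £281,050 is below the £296,000 cutoff, so the full £7,150 applies.
Total: £3,586 + £7,150 = £10,736.

£10,736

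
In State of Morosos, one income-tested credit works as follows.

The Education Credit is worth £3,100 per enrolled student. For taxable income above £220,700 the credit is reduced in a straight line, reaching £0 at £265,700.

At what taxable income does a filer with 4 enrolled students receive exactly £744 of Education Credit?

Full credit = 4 × £3,100 = £12,400.
£744 is 744/12,400 of the full £12,400, so 11,656/12,400 of the £45,000 range has been used: income = £220,700 + £45,000 × 11,656/12,400 = £263,000.

£263,000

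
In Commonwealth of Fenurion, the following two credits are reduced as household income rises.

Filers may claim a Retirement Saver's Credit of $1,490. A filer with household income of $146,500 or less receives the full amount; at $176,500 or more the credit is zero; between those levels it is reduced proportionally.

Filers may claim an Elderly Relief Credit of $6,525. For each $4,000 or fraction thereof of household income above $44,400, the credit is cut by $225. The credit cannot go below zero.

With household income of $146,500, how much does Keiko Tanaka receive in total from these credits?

Retirement Saver's Credit: $146,500 is at or below the $146,500 threshold, so the full $1,490 applies.
Elderly Relief Credit: income exceeds $44,400 by $102,100, which is 26 full-or-partial $4,000 increments; reduction = 26 × $225 = $5,850, leaving $675.
Total: $1,490 + $675 = $2,165.

$2,165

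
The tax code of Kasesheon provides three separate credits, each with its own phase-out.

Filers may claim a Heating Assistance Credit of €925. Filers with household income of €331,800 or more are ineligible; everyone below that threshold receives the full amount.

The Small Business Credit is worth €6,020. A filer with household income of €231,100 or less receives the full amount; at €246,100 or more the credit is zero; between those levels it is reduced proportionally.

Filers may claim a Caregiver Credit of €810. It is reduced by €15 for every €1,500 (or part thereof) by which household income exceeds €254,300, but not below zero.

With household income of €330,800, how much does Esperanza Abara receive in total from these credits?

€970

Heating Assistance Credit: €330,800 is below the €331,800 cutoff, so the full €925 applies.
Small Business Credit: €330,800 is at or above €246,100, so the credit is €0.
Caregiver Credit: income exceeds €254,300 by €76,500, which is 51 full-or-partial €1,500 increments; reduction = 51 × €15 = €765, leaving €45.
Total: €925 + €0 + €45 = €970.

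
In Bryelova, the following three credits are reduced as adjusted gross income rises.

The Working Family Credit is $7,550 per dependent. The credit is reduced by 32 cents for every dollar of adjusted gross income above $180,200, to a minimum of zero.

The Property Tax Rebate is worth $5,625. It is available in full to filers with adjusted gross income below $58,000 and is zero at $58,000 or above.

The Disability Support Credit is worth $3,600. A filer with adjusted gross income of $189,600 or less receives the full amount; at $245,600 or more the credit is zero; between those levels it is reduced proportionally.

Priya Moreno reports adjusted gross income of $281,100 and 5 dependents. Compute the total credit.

Working Family Credit: base = 5 × $7,550 = $37,750. 32% of the $100,900 excess over $180,200 is $32,288; credit = $37,750 − $32,288 = $5,462.
Property Tax Rebate: $281,100 meets or exceeds the $58,000 cutoff, so the credit is $0.
Disability Support Credit: $281,100 is at or above $245,600, so the credit is $0.
Total: $5,462 + $0 + $0 = $5,462.

$5,462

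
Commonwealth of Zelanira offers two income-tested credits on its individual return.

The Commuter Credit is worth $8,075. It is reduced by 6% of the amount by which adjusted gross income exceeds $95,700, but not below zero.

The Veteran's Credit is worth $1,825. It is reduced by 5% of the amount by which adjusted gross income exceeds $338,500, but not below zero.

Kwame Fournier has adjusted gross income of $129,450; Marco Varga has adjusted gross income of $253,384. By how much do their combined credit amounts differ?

Kwame ($129,450): Commuter Credit: 6% of the $33,750 excess over $95,700 is $2,025; credit = $8,075 − $2,025 = $6,050. Veteran's Credit: $129,450 is at or below the $338,500 threshold, so the full $1,825 applies. total $6,050 + $1,825 = $7,875
Marco ($253,384): Commuter Credit: 6% of the $157,684 excess over $95,700 is $9,461.04 ≥ base, so the credit is $0. Veteran's Credit: $253,384 is at or below the $338,500 threshold, so the full $1,825 applies. total $0 + $1,825 = $1,825
Difference: |$7,875 − $1,825| = $6,050.

$6,050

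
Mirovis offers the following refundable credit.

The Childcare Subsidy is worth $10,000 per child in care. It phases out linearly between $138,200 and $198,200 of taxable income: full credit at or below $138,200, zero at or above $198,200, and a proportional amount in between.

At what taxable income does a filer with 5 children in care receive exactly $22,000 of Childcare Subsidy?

$171,800

Full credit = 5 × $10,000 = $50,000.
$22,000 is 22,000/50,000 of the full $50,000, so 28,000/50,000 of the $60,000 range has been used: income = $138,200 + $60,000 × 28,000/50,000 = $171,800.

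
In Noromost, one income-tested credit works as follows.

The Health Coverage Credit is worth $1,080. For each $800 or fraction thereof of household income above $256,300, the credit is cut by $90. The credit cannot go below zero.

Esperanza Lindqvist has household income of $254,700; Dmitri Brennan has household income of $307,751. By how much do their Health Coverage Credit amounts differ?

Esperanza ($254,700): Health Coverage Credit: $254,700 is at or below the $256,300 threshold, so the full $1,080 applies.
Dmitri ($307,751): Health Coverage Credit: income exceeds $256,300 by $51,451 → 65 increments × $90 = $5,850 ≥ base, so the credit is $0.
Difference: |$1,080 − $0| = $1,080.

$1,080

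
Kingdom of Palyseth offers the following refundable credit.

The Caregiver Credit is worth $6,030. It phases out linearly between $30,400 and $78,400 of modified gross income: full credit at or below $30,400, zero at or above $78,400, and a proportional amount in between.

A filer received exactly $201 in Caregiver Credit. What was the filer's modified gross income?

$76,800

$201 is 201/6,030 of the full $6,030, so 5,829/6,030 of the $48,000 range has been used: income = $30,400 + $48,000 × 5,829/6,030 = $76,800.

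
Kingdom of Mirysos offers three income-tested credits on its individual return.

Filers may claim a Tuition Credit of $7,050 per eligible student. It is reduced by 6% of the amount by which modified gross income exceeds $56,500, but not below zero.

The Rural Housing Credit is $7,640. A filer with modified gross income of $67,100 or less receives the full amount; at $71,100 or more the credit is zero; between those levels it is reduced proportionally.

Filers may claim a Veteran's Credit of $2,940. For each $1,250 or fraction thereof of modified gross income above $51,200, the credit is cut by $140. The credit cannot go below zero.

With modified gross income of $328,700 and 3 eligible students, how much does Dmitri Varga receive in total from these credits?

Tuition Credit: base = 3 × $7,050 = $21,150. 6% of the $272,200 excess over $56,500 is $16,332; credit = $21,150 − $16,332 = $4,818.
Rural Housing Credit: $328,700 is at or above $71,100, so the credit is $0.
Veteran's Credit: income exceeds $51,200 by $277,500 → 222 increments × $140 = $31,080 ≥ base, so the credit is $0.
Total: $4,818 + $0 + $0 = $4,818.

$4,818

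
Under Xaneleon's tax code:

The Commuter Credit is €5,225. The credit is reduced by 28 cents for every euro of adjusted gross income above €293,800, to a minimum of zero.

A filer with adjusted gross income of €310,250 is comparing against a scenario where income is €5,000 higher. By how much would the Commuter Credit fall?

At €310,250 — 28% of the €16,450 excess over €293,800 is €4,606; credit = €5,225 − €4,606 = €619.
At €315,250 — 28% of the €21,450 excess over €293,800 is €6,006 ≥ base, so the credit is €0.
Lost: €619 − €0 = €619.

€619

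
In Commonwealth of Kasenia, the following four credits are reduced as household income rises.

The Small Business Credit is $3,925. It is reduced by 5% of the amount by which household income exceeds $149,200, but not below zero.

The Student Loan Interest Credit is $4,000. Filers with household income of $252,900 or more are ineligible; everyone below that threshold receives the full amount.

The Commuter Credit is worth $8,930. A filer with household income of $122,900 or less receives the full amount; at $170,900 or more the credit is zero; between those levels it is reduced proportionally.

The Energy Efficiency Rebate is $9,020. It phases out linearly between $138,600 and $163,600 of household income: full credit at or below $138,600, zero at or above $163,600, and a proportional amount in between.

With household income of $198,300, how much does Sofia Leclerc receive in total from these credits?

Small Business Credit: 5% of the $49,100 excess over $149,200 is $2,455; credit = $3,925 − $2,455 = $1,470.
Student Loan Interest Credit: $198,300 is below the $252,900 cutoff, so the full $4,000 applies.
Commuter Credit: $198,300 is at or above $170,900, so the credit is $0.
Energy Efficiency Rebate: $198,300 is at or above $163,600, so the credit is $0.
Total: $1,470 + $4,000 + $0 + $0 = $5,470.

$5,470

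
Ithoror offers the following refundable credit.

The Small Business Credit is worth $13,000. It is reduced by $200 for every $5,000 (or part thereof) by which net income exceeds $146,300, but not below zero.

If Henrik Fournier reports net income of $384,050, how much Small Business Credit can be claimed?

Small Business Credit: income exceeds $146,300 by $237,750, which is 48 full-or-partial $5,000 increments; reduction = 48 × $200 = $9,600, leaving $3,400.

$3,400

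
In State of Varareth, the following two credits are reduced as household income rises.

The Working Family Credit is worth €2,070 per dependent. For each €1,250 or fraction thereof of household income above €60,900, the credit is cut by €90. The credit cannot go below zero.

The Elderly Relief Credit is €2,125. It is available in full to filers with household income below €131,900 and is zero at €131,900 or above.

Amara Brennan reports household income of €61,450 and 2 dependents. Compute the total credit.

Working Family Credit: base = 2 × €2,070 = €4,140. income exceeds €60,900 by €550, which is 1 full-or-partial €1,250 increment; reduction = 1 × €90 = €90, leaving €4,050.
Elderly Relief Credit: €61,450 is below the €131,900 cutoff, so the full €2,125 applies.
Total: €4,050 + €2,125 = €6,175.

€6,175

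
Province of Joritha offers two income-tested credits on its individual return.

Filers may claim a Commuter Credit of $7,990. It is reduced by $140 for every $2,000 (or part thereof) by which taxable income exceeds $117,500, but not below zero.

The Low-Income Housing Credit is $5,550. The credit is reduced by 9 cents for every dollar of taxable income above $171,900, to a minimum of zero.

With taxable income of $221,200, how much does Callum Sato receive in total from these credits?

Commuter Credit: income exceeds $117,500 by $103,700, which is 52 full-or-partial $2,000 increments; reduction = 52 × $140 = $7,280, leaving $710.
Low-Income Housing Credit: 9% of the $49,300 excess over $171,900 is $4,437; credit = $5,550 − $4,437 = $1,113.
Total: $710 + $1,113 = $1,823.

$1,823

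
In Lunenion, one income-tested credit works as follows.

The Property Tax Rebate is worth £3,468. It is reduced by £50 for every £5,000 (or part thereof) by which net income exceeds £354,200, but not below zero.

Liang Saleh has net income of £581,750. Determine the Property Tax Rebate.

Property Tax Rebate: income exceeds £354,200 by £227,550, which is 46 full-or-partial £5,000 increments; reduction = 46 × £50 = £2,300, leaving £1,168.

£1,168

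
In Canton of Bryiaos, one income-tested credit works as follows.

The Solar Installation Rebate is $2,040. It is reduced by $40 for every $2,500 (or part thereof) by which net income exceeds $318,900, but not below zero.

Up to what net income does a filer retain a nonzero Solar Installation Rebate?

After 50 increments the reduction is 50 × $40 = $2,000, leaving $40; one more increment wipes it out. Increment 50 ends at excess 50 × $2,500 = $125,000, so the highest qualifying income is $318,900 + $125,000 = $443,900.

$443,900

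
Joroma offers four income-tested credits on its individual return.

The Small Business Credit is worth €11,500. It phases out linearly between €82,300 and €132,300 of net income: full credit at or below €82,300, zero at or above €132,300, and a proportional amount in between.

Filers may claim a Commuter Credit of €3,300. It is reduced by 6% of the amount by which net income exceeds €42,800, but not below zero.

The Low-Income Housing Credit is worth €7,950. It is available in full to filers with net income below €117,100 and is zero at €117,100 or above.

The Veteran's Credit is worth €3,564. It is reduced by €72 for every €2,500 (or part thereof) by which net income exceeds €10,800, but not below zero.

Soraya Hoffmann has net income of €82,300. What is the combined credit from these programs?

€21,856

Small Business Credit: €82,300 is at or below the €82,300 threshold, so the full €11,500 applies.
Commuter Credit: 6% of the €39,500 excess over €42,800 is €2,370; credit = €3,300 − €2,370 = €930.
Low-Income Housing Credit: €82,300 is below the €117,100 cutoff, so the full €7,950 applies.
Veteran's Credit: income exceeds €10,800 by €71,500, which is 29 full-or-partial €2,500 increments; reduction = 29 × €72 = €2,088, leaving €1,476.
Total: €11,500 + €930 + €7,950 + €1,476 = €21,856.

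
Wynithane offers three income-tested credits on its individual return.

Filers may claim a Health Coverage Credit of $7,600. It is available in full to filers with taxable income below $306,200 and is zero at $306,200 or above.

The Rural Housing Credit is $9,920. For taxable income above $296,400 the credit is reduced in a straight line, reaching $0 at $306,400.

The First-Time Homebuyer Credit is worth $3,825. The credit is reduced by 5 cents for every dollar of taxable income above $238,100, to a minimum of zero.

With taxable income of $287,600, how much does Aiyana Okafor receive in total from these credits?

Health Coverage Credit: $287,600 is below the $306,200 cutoff, so the full $7,600 applies.
Rural Housing Credit: $287,600 is at or below the $296,400 threshold, so the full $9,920 applies.
First-Time Homebuyer Credit: 5% of the $49,500 excess over $238,100 is $2,475; credit = $3,825 − $2,475 = $1,350.
Total: $7,600 + $9,920 + $1,350 = $18,870.

$18,870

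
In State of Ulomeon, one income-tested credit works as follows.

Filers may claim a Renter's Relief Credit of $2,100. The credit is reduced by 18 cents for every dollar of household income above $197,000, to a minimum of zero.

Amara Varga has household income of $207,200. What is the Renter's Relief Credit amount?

$264

Renter's Relief Credit: 18% of the $10,200 excess over $197,000 is $1,836; credit = $2,100 − $1,836 = $264.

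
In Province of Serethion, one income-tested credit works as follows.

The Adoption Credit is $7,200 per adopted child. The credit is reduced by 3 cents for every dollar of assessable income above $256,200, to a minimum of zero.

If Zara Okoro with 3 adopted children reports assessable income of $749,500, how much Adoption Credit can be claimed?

Adoption Credit: base = 3 × $7,200 = $21,600. 3% of the $493,300 excess over $256,200 is $14,799; credit = $21,600 − $14,799 = $6,801.

$6,801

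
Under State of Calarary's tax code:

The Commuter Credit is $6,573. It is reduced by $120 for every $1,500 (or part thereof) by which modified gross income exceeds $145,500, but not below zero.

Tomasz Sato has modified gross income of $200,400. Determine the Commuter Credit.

Commuter Credit: income exceeds $145,500 by $54,900, which is 37 full-or-partial $1,500 increments; reduction = 37 × $120 = $4,440, leaving $2,133.

$2,133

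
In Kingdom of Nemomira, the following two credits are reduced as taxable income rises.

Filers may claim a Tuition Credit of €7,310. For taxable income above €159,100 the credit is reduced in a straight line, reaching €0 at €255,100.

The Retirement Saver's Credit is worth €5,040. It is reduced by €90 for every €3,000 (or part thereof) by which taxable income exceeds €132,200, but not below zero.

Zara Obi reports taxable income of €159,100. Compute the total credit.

€11,540

Tuition Credit: €159,100 is at or below the €159,100 threshold, so the full €7,310 applies.
Retirement Saver's Credit: income exceeds €132,200 by €26,900, which is 9 full-or-partial €3,000 increments; reduction = 9 × €90 = €810, leaving €4,230.
Total: €7,310 + €4,230 = €11,540.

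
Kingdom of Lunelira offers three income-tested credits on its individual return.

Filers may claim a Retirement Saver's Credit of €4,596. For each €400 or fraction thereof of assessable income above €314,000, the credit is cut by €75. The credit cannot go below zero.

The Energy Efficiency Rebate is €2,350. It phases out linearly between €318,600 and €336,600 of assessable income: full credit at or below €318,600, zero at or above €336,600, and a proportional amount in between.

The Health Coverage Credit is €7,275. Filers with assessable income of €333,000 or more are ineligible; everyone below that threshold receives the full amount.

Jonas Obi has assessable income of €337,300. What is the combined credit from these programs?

€171

Retirement Saver's Credit: income exceeds €314,000 by €23,300, which is 59 full-or-partial €400 increments; reduction = 59 × €75 = €4,425, leaving €171.
Energy Efficiency Rebate: €337,300 is at or above €336,600, so the credit is €0.
Health Coverage Credit: €337,300 meets or exceeds the €333,000 cutoff, so the credit is €0.
Total: €171 + €0 + €0 = €171.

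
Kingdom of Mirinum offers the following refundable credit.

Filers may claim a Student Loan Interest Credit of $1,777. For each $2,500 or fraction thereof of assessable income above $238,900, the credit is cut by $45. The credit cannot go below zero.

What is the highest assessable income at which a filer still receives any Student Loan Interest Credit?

After 39 increments the reduction is 39 × $45 = $1,755, leaving $22; one more increment wipes it out. Increment 39 ends at excess 39 × $2,500 = $97,500, so the highest qualifying income is $238,900 + $97,500 = $336,400.

$336,400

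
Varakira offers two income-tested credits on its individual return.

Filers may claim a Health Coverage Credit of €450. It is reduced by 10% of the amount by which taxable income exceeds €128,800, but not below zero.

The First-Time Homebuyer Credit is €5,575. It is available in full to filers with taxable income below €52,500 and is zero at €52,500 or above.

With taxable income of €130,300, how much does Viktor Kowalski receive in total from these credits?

€300

Health Coverage Credit: 10% of the €1,500 excess over €128,800 is €150; credit = €450 − €150 = €300.
First-Time Homebuyer Credit: €130,300 meets or exceeds the €52,500 cutoff, so the credit is €0.
Total: €300 + €0 = €300.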